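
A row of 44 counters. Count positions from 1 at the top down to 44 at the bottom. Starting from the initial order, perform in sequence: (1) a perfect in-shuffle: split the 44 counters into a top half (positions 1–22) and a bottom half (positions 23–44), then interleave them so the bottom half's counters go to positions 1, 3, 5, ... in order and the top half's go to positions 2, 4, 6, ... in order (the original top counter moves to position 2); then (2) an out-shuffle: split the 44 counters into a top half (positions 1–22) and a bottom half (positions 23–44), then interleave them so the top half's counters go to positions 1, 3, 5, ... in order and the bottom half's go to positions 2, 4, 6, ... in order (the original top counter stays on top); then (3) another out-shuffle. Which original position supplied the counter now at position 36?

Undo the operations in reverse order, starting from position 36:
  undo op 3 (out-shuffle, from bottom half): 36 ← 40
  undo op 2 (out-shuffle, from bottom half): 40 ← 42
  undo op 1 (in-shuffle, from top half): 42 ← 21
So the counter at position 36 came from original position 21.

21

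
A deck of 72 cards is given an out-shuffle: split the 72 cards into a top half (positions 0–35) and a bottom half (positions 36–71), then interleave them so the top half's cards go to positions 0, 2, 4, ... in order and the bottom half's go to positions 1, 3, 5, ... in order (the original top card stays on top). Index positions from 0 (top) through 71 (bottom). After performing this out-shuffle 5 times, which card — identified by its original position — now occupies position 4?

9

Work backwards from position 4, undoing one out-shuffle at a time:
4 ← 2 ← 1 ← 36 ← 18 ← 9
So the card now at position 4 started at position 9.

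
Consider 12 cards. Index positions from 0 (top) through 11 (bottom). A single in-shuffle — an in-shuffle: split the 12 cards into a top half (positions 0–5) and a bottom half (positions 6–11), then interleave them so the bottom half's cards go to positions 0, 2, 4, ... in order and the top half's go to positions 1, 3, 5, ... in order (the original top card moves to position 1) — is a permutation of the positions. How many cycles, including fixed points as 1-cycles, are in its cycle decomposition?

Trace each unvisited position around until it returns:
(0 1 3 7 2 5 ... len 12)
1 cycle in total.

1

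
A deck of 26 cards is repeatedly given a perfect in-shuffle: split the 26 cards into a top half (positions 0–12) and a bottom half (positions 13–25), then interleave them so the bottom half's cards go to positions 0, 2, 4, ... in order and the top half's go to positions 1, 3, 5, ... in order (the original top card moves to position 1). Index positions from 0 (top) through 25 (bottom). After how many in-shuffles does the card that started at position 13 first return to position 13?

Follow position 13 under repeated in-shuffles:
13 → 0 → 1 → 3 → 7 → 15 → 4 → 9 → 19 → 12 → 25 → 24 → 22 → 18 → 10 → 21 → 16 → 6 → 13
It first returns after 18 in-shuffles.

18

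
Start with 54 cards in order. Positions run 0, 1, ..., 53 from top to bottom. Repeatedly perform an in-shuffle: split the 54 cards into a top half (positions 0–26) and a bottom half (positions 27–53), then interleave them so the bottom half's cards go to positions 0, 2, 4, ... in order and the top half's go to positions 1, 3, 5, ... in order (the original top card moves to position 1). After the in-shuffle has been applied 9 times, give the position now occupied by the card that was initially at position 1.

Track the card's position through each in-shuffle:
1 → 3 → 7 → 15 → 31 → 8 → 17 → 35 → 16 → 33

33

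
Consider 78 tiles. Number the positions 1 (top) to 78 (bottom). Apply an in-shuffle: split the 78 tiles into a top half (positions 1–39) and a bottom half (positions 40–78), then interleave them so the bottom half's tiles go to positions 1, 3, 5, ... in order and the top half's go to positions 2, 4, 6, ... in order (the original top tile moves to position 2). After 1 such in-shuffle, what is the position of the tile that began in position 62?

45

Track the tile's position through each in-shuffle:
62 → 45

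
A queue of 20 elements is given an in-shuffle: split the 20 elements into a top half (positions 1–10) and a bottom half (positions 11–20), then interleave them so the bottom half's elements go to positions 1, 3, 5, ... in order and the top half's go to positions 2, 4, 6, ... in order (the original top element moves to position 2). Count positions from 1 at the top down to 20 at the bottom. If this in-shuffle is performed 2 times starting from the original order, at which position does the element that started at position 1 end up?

Track the element's position through each in-shuffle:
1 → 2 → 4

4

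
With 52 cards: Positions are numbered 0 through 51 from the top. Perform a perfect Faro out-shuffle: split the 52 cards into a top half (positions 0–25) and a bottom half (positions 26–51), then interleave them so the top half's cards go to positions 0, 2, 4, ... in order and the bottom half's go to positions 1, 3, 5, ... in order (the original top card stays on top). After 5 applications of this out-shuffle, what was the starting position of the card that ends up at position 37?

Work backwards from position 37, undoing one out-shuffle at a time:
37 ← 44 ← 22 ← 11 ← 31 ← 41
So the card now at position 37 started at position 41.

41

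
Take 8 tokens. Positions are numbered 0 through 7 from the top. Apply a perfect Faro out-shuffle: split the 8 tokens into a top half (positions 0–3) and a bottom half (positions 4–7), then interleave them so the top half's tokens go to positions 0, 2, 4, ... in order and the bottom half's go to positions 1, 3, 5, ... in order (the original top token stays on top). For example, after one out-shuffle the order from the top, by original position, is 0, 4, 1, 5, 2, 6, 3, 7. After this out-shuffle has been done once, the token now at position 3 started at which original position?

Work backwards from position 3, undoing one out-shuffle at a time:
3 ← 5
So the token now at position 3 started at position 5.

5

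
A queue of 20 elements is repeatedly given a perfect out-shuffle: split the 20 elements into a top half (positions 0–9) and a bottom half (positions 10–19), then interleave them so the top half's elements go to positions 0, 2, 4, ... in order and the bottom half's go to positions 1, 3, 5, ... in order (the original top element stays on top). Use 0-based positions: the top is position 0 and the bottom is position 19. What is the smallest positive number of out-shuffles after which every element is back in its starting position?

The out-shuffle permutes the 20 positions with cycle lengths [1, 1, 18].
Every element is home exactly when every cycle has completed a whole number of laps, i.e. after lcm(1, 18) = 18 out-shuffles.

18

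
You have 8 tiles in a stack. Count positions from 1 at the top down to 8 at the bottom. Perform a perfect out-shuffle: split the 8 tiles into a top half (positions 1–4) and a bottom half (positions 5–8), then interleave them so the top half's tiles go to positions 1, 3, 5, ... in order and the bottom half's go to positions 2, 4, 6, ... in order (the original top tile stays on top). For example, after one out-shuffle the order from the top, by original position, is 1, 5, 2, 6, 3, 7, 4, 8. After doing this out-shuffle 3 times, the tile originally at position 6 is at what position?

6

Track the tile's position through each out-shuffle:
6 → 4 → 7 → 6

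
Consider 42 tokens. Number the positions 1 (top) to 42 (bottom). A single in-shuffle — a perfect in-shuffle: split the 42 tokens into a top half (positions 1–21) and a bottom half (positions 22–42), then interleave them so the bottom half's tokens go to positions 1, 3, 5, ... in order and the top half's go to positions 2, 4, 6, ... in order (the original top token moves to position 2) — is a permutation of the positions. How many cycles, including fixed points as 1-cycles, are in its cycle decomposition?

3

Trace each unvisited position around until it returns:
(1 2 4 8 16 32 ... len 14) (3 6 12 24 5 10 ... len 14) (7 14 28 13 26 9 ... len 14)
3 cycles in total.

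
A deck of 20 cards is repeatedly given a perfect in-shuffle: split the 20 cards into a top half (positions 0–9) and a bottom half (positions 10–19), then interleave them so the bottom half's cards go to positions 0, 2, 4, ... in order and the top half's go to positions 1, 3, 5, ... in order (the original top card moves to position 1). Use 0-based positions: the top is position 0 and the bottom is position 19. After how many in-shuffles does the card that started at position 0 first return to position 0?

Follow position 0 under repeated in-shuffles:
0 → 1 → 3 → 7 → 15 → 10 → 0
It first returns after 6 in-shuffles.

6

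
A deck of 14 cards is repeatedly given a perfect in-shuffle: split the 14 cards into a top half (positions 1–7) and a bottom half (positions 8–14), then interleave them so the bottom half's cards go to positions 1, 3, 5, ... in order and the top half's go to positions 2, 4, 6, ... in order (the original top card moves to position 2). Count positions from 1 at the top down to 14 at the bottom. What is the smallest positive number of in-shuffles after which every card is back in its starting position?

4

The in-shuffle permutes the 14 positions with cycle lengths [2, 4, 4, 4].
Every card is home exactly when every cycle has completed a whole number of laps, i.e. after lcm(2, 4) = 4 in-shuffles.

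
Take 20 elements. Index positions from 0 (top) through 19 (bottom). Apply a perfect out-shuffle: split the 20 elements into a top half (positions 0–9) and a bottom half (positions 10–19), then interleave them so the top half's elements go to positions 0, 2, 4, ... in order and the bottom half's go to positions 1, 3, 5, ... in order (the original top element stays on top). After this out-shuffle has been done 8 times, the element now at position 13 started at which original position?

12

Work backwards from position 13, undoing one out-shuffle at a time:
13 ← 16 ← 8 ← 4 ← 2 ← 1 ← 10 ← 5 ← 12
So the element now at position 13 started at position 12.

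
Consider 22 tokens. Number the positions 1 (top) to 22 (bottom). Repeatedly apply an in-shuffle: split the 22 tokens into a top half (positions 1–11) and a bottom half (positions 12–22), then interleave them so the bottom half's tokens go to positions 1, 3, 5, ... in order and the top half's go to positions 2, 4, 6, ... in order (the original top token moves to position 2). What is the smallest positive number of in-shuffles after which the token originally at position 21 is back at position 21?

Follow position 21 under repeated in-shuffles:
21 → 19 → 15 → 7 → 14 → 5 → 10 → 20 → 17 → 11 → 22 → 21
It first returns after 11 in-shuffles.

11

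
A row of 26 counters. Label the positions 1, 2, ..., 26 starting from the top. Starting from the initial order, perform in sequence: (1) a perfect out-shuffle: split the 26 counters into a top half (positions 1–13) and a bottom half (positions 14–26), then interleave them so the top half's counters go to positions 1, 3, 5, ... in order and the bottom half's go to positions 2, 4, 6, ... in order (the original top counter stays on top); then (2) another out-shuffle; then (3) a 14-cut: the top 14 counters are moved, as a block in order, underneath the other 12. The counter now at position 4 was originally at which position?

24

Undo the operations in reverse order, starting from position 4:
  undo op 3 (cut 14): 4 ← 18
  undo op 2 (out-shuffle, from bottom half): 18 ← 22
  undo op 1 (out-shuffle, from bottom half): 22 ← 24
So the counter at position 4 came from original position 24.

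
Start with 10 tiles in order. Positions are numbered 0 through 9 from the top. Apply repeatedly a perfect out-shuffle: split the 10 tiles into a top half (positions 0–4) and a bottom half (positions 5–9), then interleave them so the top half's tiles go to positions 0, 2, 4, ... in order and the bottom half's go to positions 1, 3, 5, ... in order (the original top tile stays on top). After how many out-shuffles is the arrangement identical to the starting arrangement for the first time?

6

The out-shuffle permutes the 10 positions with cycle lengths [1, 1, 2, 6].
Every tile is home exactly when every cycle has completed a whole number of laps, i.e. after lcm(1, 2, 6) = 6 out-shuffles.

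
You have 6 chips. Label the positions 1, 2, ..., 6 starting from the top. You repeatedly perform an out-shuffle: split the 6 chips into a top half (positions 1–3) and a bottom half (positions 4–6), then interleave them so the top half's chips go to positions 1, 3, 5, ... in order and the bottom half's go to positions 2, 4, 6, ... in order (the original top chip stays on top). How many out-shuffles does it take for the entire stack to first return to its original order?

4

The out-shuffle permutes the 6 positions with cycle lengths [1, 1, 4].
Every chip is home exactly when every cycle has completed a whole number of laps, i.e. after lcm(1, 4) = 4 out-shuffles.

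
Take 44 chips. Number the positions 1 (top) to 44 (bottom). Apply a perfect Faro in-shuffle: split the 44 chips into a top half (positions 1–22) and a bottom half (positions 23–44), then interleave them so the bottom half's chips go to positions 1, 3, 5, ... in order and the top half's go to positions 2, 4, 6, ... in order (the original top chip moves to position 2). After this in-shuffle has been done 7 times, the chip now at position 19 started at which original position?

Work backwards from position 19, undoing one in-shuffle at a time:
19 ← 32 ← 16 ← 8 ← 4 ← 2 ← 1 ← 23
So the chip now at position 19 started at position 23.

23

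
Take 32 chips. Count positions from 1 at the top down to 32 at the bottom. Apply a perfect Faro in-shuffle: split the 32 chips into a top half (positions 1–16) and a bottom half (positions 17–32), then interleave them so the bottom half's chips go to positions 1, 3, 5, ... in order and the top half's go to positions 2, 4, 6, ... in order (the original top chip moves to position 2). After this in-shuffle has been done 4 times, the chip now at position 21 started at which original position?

24

Work backwards from position 21, undoing one in-shuffle at a time:
21 ← 27 ← 30 ← 15 ← 24
So the chip now at position 21 started at position 24.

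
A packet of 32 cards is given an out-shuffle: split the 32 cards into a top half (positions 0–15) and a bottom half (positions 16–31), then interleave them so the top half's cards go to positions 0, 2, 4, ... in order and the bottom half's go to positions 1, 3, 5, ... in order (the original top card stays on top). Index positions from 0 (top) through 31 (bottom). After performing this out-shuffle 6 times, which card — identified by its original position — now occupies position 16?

8

Work backwards from position 16, undoing one out-shuffle at a time:
16 ← 8 ← 4 ← 2 ← 1 ← 16 ← 8
So the card now at position 16 started at position 8.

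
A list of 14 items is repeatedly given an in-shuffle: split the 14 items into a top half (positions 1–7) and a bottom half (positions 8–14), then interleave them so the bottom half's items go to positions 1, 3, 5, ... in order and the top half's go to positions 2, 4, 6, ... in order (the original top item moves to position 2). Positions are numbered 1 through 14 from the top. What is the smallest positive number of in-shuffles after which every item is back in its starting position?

The in-shuffle permutes the 14 positions with cycle lengths [2, 4, 4, 4].
Every item is home exactly when every cycle has completed a whole number of laps, i.e. after lcm(2, 4) = 4 in-shuffles.

4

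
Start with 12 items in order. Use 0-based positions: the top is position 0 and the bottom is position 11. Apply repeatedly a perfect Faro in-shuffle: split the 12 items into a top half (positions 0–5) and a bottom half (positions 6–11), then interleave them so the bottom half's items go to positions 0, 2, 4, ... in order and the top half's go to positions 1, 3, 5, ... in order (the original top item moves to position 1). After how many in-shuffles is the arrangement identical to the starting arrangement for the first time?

12

The in-shuffle permutes the 12 positions with cycle lengths [12].
Every item is home exactly when every cycle has completed a whole number of laps, i.e. after lcm(12) = 12 in-shuffles.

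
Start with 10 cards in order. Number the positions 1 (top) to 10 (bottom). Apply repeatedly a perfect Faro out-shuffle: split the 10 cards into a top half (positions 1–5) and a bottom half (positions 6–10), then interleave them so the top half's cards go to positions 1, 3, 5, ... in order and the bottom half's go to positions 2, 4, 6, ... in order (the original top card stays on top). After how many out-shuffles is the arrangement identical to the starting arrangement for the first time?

6

The out-shuffle permutes the 10 positions with cycle lengths [1, 1, 2, 6].
Every card is home exactly when every cycle has completed a whole number of laps, i.e. after lcm(1, 2, 6) = 6 out-shuffles.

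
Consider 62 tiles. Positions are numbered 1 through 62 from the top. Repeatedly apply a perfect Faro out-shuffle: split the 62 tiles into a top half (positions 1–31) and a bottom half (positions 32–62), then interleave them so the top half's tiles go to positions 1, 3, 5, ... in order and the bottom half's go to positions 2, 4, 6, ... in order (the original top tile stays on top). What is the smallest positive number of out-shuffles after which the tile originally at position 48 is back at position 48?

60

Follow position 48 under repeated out-shuffles:
48 → 34 → 6 → 11 → 21 → 41 → 20 → 39 → ... → 48 (length 60)
It first returns after 60 out-shuffles.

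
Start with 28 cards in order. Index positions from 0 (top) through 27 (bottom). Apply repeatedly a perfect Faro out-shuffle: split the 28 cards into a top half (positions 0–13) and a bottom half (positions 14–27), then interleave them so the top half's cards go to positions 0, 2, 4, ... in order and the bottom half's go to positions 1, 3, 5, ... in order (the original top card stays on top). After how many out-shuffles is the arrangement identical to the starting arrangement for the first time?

18

The out-shuffle permutes the 28 positions with cycle lengths [1, 1, 2, 6, 18].
Every card is home exactly when every cycle has completed a whole number of laps, i.e. after lcm(1, 2, 6, 18) = 18 out-shuffles.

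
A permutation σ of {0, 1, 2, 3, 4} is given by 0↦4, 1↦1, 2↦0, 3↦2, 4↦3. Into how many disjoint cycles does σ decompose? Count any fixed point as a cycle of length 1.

2

Cycle decomposition: (0 4 3 2) (1).
2 cycles.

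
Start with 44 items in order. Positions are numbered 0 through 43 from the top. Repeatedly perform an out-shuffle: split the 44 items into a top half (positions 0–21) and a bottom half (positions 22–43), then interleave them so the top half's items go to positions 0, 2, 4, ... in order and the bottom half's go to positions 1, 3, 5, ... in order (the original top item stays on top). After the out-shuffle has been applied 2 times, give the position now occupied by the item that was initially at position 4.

16

Track the item's position through each out-shuffle:
4 → 8 → 16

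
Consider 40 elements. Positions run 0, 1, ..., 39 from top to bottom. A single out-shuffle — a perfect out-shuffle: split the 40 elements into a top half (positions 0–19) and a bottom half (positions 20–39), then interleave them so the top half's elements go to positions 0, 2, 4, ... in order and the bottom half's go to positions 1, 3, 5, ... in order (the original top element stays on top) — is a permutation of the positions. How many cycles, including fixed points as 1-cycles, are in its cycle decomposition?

6

Trace each unvisited position around until it returns:
(0) (1 2 4 8 16 32 ... len 12) (3 6 12 24 9 18 ... len 12) (7 14 28 17 34 29 ... len 12) (13 26) (39)
6 cycles in total.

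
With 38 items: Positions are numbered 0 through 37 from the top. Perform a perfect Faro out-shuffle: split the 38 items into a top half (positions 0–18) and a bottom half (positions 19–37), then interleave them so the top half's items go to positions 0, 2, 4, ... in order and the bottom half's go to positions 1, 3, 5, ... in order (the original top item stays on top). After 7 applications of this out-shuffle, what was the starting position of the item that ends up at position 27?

19

Work backwards from position 27, undoing one out-shuffle at a time:
27 ← 32 ← 16 ← 8 ← 4 ← 2 ← 1 ← 19
So the item now at position 27 started at position 19.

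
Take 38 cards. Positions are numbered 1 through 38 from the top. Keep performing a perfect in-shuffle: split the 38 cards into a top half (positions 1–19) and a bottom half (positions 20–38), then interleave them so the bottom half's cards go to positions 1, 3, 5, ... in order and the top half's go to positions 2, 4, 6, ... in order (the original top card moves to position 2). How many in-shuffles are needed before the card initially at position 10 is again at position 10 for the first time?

12

Follow position 10 under repeated in-shuffles:
10 → 20 → 1 → 2 → 4 → 8 → 16 → 32 → 25 → 11 → 22 → 5 → 10
It first returns after 12 in-shuffles.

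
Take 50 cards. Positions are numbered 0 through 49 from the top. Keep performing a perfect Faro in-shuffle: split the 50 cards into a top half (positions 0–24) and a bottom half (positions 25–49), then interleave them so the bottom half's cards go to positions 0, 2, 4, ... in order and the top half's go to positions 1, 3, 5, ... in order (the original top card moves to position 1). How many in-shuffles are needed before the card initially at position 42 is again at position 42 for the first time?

8

Follow position 42 under repeated in-shuffles:
42 → 34 → 18 → 37 → 24 → 49 → 48 → 46 → 42
It first returns after 8 in-shuffles.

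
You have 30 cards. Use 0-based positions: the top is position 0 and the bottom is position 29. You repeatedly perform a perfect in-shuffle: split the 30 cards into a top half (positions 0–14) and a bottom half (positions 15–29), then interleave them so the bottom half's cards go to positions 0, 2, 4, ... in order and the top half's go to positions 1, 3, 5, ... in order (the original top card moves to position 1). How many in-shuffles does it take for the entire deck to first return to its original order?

5

The in-shuffle permutes the 30 positions with cycle lengths [5, 5, 5, 5, 5, 5].
Every card is home exactly when every cycle has completed a whole number of laps, i.e. after lcm(5) = 5 in-shuffles.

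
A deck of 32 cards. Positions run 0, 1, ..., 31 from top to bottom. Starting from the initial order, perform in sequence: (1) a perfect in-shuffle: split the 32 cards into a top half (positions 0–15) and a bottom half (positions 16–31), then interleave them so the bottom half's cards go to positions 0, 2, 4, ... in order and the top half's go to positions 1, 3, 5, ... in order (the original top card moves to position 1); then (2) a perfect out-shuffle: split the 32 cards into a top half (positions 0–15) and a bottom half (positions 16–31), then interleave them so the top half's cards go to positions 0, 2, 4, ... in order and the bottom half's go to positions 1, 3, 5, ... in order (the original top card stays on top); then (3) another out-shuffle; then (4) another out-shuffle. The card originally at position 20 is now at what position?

Track the card from position 20 forward through each operation:
  after op 1 (in-shuffle): 20 → 8
  after op 2 (out-shuffle): 8 → 16
  after op 3 (out-shuffle): 16 → 1
  after op 4 (out-shuffle): 1 → 2

2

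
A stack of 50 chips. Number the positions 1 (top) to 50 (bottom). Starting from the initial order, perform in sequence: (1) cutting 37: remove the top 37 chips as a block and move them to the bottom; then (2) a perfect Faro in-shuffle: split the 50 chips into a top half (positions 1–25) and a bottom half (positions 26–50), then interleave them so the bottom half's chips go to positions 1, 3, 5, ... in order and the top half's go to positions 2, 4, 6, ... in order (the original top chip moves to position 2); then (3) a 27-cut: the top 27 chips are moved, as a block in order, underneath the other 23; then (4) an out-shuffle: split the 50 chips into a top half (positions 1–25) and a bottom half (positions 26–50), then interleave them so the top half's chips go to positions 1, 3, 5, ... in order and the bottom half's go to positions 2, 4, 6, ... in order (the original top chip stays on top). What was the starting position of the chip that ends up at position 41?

Undo the operations in reverse order, starting from position 41:
  undo op 4 (out-shuffle, from top half): 41 ← 21
  undo op 3 (cut 27): 21 ← 48
  undo op 2 (in-shuffle, from top half): 48 ← 24
  undo op 1 (cut 37): 24 ← 11
So the chip at position 41 came from original position 11.

11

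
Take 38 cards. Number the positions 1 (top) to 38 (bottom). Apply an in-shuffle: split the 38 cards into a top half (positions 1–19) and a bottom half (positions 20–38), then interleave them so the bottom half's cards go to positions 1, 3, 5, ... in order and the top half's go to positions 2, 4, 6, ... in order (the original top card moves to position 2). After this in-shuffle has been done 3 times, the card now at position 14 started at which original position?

Work backwards from position 14, undoing one in-shuffle at a time:
14 ← 7 ← 23 ← 31
So the card now at position 14 started at position 31.

31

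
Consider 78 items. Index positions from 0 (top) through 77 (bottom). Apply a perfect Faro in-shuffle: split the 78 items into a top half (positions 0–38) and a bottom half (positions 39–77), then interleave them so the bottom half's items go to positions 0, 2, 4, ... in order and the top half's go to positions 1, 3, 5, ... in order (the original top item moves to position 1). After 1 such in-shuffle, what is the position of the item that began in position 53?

28

Track the item's position through each in-shuffle:
53 → 28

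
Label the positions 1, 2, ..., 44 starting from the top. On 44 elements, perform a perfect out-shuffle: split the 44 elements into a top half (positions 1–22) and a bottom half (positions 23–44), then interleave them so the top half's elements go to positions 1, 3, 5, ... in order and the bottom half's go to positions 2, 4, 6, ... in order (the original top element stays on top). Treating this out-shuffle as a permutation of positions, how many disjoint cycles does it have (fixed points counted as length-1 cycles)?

Trace each unvisited position around until it returns:
(1) (2 3 5 9 17 33 ... len 14) (4 7 13 25 6 11 ... len 14) (8 15 29 14 27 10 ... len 14) (44)
5 cycles in total.

5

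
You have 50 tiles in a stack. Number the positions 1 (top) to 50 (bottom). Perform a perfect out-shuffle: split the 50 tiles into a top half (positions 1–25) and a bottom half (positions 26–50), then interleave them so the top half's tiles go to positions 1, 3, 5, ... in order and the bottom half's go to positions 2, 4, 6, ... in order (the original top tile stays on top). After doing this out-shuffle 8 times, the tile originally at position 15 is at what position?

8

Track the tile's position through each out-shuffle:
15 → 29 → 8 → 15 → 29 → 8 → 15 → 29 → 8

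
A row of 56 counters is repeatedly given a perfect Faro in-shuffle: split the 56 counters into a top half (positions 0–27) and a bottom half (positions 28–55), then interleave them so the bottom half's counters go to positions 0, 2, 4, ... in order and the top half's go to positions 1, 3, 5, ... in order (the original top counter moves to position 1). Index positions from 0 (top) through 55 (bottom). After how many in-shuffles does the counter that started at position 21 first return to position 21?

18

Follow position 21 under repeated in-shuffles:
21 → 43 → 30 → 4 → 9 → 19 → 39 → 22 → 45 → 34 → 12 → 25 → 51 → 46 → 36 → 16 → 33 → 10 → 21
It first returns after 18 in-shuffles.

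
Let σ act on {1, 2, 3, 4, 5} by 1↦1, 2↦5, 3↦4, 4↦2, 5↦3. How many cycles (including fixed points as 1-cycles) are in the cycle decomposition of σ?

Cycle decomposition: (1) (2 5 3 4).
2 cycles.

2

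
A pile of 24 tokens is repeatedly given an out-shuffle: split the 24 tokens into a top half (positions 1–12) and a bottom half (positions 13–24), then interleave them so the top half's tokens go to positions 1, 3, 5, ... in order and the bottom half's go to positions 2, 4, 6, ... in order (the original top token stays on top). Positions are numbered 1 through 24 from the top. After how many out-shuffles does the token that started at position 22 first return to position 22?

Follow position 22 under repeated out-shuffles:
22 → 20 → 16 → 8 → 15 → 6 → 11 → 21 → 18 → 12 → 23 → 22
It first returns after 11 out-shuffles.

11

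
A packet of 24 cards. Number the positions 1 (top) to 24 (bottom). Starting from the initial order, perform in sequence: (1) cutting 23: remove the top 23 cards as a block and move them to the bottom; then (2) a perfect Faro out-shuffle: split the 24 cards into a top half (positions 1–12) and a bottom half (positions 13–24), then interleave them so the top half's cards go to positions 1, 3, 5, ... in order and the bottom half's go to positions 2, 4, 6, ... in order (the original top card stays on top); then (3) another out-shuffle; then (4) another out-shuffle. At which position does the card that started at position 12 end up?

5

Track the card from position 12 forward through each operation:
  after op 1 (cut 23): 12 → 13
  after op 2 (out-shuffle): 13 → 2
  after op 3 (out-shuffle): 2 → 3
  after op 4 (out-shuffle): 3 → 5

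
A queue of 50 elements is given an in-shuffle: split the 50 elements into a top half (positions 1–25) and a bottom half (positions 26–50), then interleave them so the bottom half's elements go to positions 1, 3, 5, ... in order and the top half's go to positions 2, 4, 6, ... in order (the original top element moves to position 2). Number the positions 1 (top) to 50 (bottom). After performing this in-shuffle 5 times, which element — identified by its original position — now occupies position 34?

Work backwards from position 34, undoing one in-shuffle at a time:
34 ← 17 ← 34 ← 17 ← 34 ← 17
So the element now at position 34 started at position 17.

17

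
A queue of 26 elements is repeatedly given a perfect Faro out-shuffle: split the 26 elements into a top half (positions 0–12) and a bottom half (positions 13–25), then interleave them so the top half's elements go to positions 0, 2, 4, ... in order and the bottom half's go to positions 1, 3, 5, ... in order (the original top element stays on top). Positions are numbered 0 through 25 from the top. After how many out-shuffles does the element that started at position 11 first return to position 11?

Follow position 11 under repeated out-shuffles:
11 → 22 → 19 → 13 → 1 → 2 → 4 → 8 → 16 → 7 → 14 → 3 → 6 → 12 → 24 → 23 → 21 → 17 → 9 → 18 → 11
It first returns after 20 out-shuffles.

20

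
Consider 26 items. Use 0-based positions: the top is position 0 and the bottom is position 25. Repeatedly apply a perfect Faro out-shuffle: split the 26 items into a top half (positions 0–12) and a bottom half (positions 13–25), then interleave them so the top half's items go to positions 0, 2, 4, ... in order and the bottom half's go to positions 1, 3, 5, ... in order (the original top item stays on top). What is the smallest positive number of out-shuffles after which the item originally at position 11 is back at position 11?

Follow position 11 under repeated out-shuffles:
11 → 22 → 19 → 13 → 1 → 2 → 4 → 8 → 16 → 7 → 14 → 3 → 6 → 12 → 24 → 23 → 21 → 17 → 9 → 18 → 11
It first returns after 20 out-shuffles.

20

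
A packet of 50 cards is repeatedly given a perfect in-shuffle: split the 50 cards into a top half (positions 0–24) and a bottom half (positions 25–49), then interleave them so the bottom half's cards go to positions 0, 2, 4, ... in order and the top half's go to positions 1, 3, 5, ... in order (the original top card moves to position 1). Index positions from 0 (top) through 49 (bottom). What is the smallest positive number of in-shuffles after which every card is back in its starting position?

The in-shuffle permutes the 50 positions with cycle lengths [2, 8, 8, 8, 8, 8, 8].
Every card is home exactly when every cycle has completed a whole number of laps, i.e. after lcm(2, 8) = 8 in-shuffles.

8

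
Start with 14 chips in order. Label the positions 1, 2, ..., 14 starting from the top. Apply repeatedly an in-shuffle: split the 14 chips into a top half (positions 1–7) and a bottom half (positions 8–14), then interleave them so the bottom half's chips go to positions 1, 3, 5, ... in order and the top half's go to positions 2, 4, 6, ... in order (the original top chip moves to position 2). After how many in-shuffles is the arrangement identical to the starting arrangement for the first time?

4

The in-shuffle permutes the 14 positions with cycle lengths [2, 4, 4, 4].
Every chip is home exactly when every cycle has completed a whole number of laps, i.e. after lcm(2, 4) = 4 in-shuffles.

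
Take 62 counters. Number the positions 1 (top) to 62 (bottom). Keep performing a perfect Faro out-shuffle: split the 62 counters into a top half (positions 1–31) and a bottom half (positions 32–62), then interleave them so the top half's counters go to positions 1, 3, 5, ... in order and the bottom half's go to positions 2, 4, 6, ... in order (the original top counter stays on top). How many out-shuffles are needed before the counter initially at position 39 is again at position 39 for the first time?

Follow position 39 under repeated out-shuffles:
39 → 16 → 31 → 61 → 60 → 58 → 54 → 46 → ... → 39 (length 60)
It first returns after 60 out-shuffles.

60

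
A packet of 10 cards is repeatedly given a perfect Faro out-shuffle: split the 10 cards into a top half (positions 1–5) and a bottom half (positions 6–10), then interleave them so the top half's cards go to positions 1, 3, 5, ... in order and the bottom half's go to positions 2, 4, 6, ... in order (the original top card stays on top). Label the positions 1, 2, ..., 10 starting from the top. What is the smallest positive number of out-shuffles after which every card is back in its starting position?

The out-shuffle permutes the 10 positions with cycle lengths [1, 1, 2, 6].
Every card is home exactly when every cycle has completed a whole number of laps, i.e. after lcm(1, 2, 6) = 6 out-shuffles.

6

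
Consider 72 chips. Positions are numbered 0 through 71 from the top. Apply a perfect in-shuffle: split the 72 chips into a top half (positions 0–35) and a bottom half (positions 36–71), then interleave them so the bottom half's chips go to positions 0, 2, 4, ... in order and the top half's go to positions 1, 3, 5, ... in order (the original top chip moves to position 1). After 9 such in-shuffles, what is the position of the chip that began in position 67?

67

Track the chip's position through each in-shuffle:
67 → 62 → 52 → 32 → 65 → 58 → 44 → 16 → 33 → 67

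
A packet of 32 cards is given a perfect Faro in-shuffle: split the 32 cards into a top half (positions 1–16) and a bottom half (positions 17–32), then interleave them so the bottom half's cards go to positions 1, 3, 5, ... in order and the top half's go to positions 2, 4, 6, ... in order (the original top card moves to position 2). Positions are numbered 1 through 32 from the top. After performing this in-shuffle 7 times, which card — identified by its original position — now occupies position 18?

Work backwards from position 18, undoing one in-shuffle at a time:
18 ← 9 ← 21 ← 27 ← 30 ← 15 ← 24 ← 12
So the card now at position 18 started at position 12.

12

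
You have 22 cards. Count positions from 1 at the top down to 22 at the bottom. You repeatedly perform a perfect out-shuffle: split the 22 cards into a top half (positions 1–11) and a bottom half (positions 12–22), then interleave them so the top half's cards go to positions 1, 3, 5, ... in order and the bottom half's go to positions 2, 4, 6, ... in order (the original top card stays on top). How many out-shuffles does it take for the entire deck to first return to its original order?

The out-shuffle permutes the 22 positions with cycle lengths [1, 1, 2, 3, 3, 6, 6].
Every card is home exactly when every cycle has completed a whole number of laps, i.e. after lcm(1, 2, 3, 6) = 6 out-shuffles.

6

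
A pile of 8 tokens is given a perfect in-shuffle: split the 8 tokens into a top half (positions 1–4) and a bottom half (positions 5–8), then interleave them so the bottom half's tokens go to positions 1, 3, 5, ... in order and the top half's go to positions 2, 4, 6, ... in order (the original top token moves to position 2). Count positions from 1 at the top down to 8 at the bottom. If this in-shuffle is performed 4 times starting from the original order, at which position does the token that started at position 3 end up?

Track the token's position through each in-shuffle:
3 → 6 → 3 → 6 → 3

3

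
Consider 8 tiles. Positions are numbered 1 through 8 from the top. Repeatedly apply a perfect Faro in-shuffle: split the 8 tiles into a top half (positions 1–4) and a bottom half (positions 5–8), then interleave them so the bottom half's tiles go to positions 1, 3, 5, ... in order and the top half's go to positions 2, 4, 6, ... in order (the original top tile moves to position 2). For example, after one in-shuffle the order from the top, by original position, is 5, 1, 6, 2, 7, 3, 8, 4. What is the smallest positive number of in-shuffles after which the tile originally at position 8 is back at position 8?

Follow position 8 under repeated in-shuffles:
8 → 7 → 5 → 1 → 2 → 4 → 8
It first returns after 6 in-shuffles.

6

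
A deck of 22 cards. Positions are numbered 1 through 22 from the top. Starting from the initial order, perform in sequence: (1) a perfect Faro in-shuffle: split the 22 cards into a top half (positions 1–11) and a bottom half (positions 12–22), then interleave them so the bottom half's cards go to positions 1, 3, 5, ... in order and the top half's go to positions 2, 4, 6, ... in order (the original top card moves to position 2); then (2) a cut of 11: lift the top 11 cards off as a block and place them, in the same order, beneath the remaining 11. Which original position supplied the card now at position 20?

Undo the operations in reverse order, starting from position 20:
  undo op 2 (cut 11): 20 ← 9
  undo op 1 (in-shuffle, from bottom half): 9 ← 16
So the card at position 20 came from original position 16.

16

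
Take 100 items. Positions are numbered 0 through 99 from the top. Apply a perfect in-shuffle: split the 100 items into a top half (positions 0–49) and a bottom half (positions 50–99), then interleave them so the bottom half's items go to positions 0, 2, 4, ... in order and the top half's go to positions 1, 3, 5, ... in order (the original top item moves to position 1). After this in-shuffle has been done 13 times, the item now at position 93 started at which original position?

Work backwards from position 93, undoing one in-shuffle at a time:
93 ← 46 ← 73 ← 36 ← 68 ← ... ← 81 (13 steps).
So the item now at position 93 started at position 81.

81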